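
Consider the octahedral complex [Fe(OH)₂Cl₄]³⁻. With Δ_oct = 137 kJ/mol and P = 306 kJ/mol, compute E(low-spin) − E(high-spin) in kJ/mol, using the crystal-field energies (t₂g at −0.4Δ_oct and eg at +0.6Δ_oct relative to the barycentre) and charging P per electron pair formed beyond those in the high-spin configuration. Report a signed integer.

338

Ligand charges: 2×(-1) from OH⁻ and 4×(-1) from Cl⁻ sum to -6; with overall charge -3, Fe is +3.
Group 8 minus oxidation state +3 gives a d⁵ configuration for Fe³⁺.
High-spin d⁵ fills as t₂g³ eg² with CFSE 3(−0.4) + 2(+0.6) = 0.0Δ_oct = 0 kJ/mol.
Low-spin t₂g⁵ eg⁰ gives -2.0Δ_oct = -274 kJ/mol, but forming 2 extra pairs costs 2P = 612 kJ/mol, so E(LS) = -274 + 612 = 338 kJ/mol.
E(LS) − E(HS) = 338 − (0) = 338 kJ/mol.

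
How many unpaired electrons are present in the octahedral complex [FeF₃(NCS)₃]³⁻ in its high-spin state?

5

Ligand charges: 3×(-1) from F⁻ and 3×(-1) from NCS⁻ sum to -6; with overall charge -3, Fe is +3.
Fe³⁺: group 8, so d-count = 8 − 3 = 5.
Configuration: t2g^3 e_g^2, giving 5 unpaired electrons.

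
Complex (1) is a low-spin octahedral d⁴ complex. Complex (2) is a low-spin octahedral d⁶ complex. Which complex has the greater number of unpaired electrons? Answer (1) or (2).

(1)

(1): t₂g⁴ eg⁰ → 2 unpaired.
(2): t₂g⁶ eg⁰ → 0 unpaired.
So (1) has more unpaired electrons.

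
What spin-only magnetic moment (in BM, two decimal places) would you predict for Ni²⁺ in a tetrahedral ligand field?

2.83 BM

Ni sits in group 10; removing 2 electrons leaves Ni²⁺ with 10 − 2 = 8 d electrons.
With tetrahedral geometry the complex is necessarily high-spin.
Configuration: e⁴ t₂⁴ → 2 unpaired electrons.
μ(spin-only) = √[2(2+2)] = √8 ≈ 2.83 BM.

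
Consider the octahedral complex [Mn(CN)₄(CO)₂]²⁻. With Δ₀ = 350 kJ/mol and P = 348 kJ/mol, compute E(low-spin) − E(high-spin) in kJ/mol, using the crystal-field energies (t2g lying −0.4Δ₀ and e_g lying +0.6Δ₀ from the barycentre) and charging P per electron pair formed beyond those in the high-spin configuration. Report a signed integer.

Ligand charges: 4×(-1) from CN⁻ and 2×(+0) from CO sum to -4; with overall charge -2, Mn is +2.
Mn is in group 7, so Mn²⁺ is d⁵ (7 − 2 = 5).
High-spin: t2g^3 e_g^2, CFSE = 0.0Δ₀ = 0 kJ/mol.
Low-spin t2g^5 e_g^0 gives -2.0Δ₀ = -700 kJ/mol, but forming 2 extra pairs costs 2P = 696 kJ/mol, so E(LS) = -700 + 696 = -4 kJ/mol.
The difference is -4 − (0) = -4 kJ/mol, so low-spin lies lower.

-4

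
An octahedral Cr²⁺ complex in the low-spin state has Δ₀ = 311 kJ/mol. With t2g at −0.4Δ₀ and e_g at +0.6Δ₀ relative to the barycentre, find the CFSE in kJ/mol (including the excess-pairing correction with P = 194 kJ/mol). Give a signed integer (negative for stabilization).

-304

Cr sits in group 6; removing 2 electrons leaves Cr²⁺ with 6 − 2 = 4 d electrons.
The d⁴ electrons fill as t2g^4 e_g^0.
The orbital stabilization is -1.6Δ₀ = -1.6 × 311 = -498 kJ/mol.
Pairing penalty: 1 pair vs 0 in the high-spin reference → 1 extra × P = 194 kJ/mol.
Overall CFSE = -498 + 194 = -304 kJ/mol.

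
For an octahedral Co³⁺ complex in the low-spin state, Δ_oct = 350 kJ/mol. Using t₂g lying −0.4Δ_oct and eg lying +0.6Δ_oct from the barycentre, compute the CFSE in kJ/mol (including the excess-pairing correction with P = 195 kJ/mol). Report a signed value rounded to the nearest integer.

-450

Group 9 minus oxidation state +3 gives a d⁶ configuration for Co³⁺.
The d⁶ electrons fill as t₂g⁶ eg⁰.
CFSE(orbital) = 6×(-0.4Δ_oct) + 0×(0.6Δ_oct) = -2.4Δ_oct; with Δ_oct = 350 kJ/mol that is -840 kJ/mol.
High-spin d⁶ would be t₂g⁴ eg² with 1 pair; low-spin has 3, so 2 excess pairs cost +2P = +390 kJ/mol.
Overall CFSE = -840 + 390 = -450 kJ/mol.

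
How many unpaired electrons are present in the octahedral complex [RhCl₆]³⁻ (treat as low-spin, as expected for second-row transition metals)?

0

Each Cl⁻ contributes -1; 6 × (-1) = -6. With overall charge -3, Rh is in the +3 oxidation state.
Rh sits in group 9; removing 3 electrons leaves Rh³⁺ with 9 − 3 = 6 d electrons.
Configuration: t₂g⁶ eg⁰, giving 0 unpaired electrons.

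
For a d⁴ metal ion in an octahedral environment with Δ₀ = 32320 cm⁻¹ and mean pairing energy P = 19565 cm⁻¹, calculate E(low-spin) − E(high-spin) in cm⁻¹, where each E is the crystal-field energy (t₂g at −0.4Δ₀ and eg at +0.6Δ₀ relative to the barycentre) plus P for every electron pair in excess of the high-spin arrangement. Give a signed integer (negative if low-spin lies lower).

In the high-spin limit (t₂g³ eg¹) the orbital term is -0.6Δ₀ = -19392 cm⁻¹, with no excess pairing.
Low-spin: t₂g⁴ eg⁰, orbital CFSE = -1.6Δ₀ = -51712 cm⁻¹; plus 1 excess pair × P = +19565 cm⁻¹; total -32147 cm⁻¹.
The difference is -32147 − (-19392) = -12755 cm⁻¹, so low-spin lies lower.

-12755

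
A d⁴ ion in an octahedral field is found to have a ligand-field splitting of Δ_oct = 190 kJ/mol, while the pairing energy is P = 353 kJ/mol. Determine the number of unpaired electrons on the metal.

With Δ_oct < P the complex is high-spin.
That gives t2g^3 e_g^1.
Unpaired electrons: 4.

4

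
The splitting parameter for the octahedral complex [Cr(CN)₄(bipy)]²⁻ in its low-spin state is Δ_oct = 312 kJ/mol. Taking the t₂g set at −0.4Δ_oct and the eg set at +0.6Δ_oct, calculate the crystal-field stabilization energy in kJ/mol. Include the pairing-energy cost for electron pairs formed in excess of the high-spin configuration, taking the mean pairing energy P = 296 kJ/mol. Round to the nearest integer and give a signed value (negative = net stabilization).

Ligand charges: 4×(-1) from CN⁻ and 1×(+0) from bipy sum to -4; with overall charge -2, Cr is +2.
Cr²⁺: group 6, so d-count = 6 − 2 = 4.
The d⁴ electrons fill as t₂g⁴ eg⁰.
The orbital stabilization is -1.6Δ_oct = -1.6 × 312 = -499 kJ/mol.
High-spin d⁴ would be t₂g³ eg¹ with 0 pairs; low-spin has 1, so 1 excess pair costs +1P = +296 kJ/mol.
Overall CFSE = -499 + 296 = -203 kJ/mol.

-203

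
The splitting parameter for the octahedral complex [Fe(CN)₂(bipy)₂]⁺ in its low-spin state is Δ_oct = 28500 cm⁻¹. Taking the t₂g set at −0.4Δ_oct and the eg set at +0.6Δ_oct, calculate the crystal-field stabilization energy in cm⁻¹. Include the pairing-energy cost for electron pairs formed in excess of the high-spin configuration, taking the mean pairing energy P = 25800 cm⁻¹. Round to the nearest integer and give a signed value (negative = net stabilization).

Ligand charges: 2×(-1) from CN⁻ and 2×(+0) from bipy sum to -2; with overall charge +1, Fe is +3.
Fe is in group 8, so Fe³⁺ is d⁵ (8 − 3 = 5).
The d⁵ electrons fill as t₂g⁵ eg⁰.
The orbital stabilization is -2.0Δ_oct = -2.0 × 28500 = -57000 cm⁻¹.
Pairing penalty: 2 pairs vs 0 in the high-spin reference → 2 extra × P = 51600 cm⁻¹.
Overall CFSE = -57000 + 51600 = -5400 cm⁻¹.

-5400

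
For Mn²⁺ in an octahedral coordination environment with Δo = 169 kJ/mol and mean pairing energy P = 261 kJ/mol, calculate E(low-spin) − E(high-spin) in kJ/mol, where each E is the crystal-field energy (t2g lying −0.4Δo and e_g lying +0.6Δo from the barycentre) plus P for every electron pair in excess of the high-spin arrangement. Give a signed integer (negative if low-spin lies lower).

184

Mn²⁺: group 7, so d-count = 7 − 2 = 5.
In the high-spin limit (t2g^3 e_g^2) the orbital term is 0.0Δo = 0 kJ/mol, with no excess pairing.
Low-spin t2g^5 e_g^0 gives -2.0Δo = -338 kJ/mol, but forming 2 extra pairs costs 2P = 522 kJ/mol, so E(LS) = -338 + 522 = 184 kJ/mol.
E(LS) − E(HS) = 184 − (0) = 184 kJ/mol.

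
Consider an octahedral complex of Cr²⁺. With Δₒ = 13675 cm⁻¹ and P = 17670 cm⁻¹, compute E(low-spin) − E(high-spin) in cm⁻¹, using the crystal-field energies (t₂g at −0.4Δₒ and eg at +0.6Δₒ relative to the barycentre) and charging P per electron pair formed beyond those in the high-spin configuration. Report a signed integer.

3995

Cr²⁺: group 6, so d-count = 6 − 2 = 4.
In the high-spin limit (t₂g³ eg¹) the orbital term is -0.6Δₒ = -8205 cm⁻¹, with no excess pairing.
Low-spin t₂g⁴ eg⁰ gives -1.6Δₒ = -21880 cm⁻¹, but forming 1 extra pair costs 1P = 17670 cm⁻¹, so E(LS) = -21880 + 17670 = -4210 cm⁻¹.
Thus E(LS) − E(HS) = 3995 cm⁻¹.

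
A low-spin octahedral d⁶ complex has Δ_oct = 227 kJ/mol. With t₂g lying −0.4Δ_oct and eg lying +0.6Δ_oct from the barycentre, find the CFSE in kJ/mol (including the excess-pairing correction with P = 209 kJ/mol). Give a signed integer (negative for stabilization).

The d⁶ electrons fill as t₂g⁶ eg⁰.
CFSE(orbital) = 6×(-0.4Δ_oct) + 0×(0.6Δ_oct) = -2.4Δ_oct; with Δ_oct = 227 kJ/mol that is -545 kJ/mol.
Pairing penalty: 3 pairs vs 1 in the high-spin reference → 2 extra × P = 418 kJ/mol.
Combining: -545 + 418 = -127 kJ/mol.

-127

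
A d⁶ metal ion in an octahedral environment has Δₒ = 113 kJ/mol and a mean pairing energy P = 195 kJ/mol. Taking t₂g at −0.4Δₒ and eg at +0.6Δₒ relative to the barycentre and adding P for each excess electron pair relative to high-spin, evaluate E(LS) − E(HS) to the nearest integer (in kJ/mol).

High-spin d⁶ fills as t₂g⁴ eg² with CFSE 4(−0.4) + 2(+0.6) = -0.4Δₒ = -45 kJ/mol.
Low-spin t₂g⁶ eg⁰ gives -2.4Δₒ = -271 kJ/mol, but forming 2 extra pairs costs 2P = 390 kJ/mol, so E(LS) = -271 + 390 = 119 kJ/mol.
Thus E(LS) − E(HS) = 164 kJ/mol.

164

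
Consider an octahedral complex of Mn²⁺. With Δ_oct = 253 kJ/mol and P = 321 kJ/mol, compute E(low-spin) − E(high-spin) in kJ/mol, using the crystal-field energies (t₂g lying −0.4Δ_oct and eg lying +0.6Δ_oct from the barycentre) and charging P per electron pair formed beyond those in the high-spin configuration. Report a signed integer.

Mn²⁺: group 7, so d-count = 7 − 2 = 5.
In the high-spin limit (t₂g³ eg²) the orbital term is 0.0Δ_oct = 0 kJ/mol, with no excess pairing.
Low-spin t₂g⁵ eg⁰ gives -2.0Δ_oct = -506 kJ/mol, but forming 2 extra pairs costs 2P = 642 kJ/mol, so E(LS) = -506 + 642 = 136 kJ/mol.
The difference is 136 − (0) = 136 kJ/mol, so high-spin lies lower.

136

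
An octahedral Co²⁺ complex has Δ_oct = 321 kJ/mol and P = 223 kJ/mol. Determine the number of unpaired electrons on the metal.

Co is in group 9, so Co²⁺ is d⁷ (9 − 2 = 7).
Δ_oct > P, so pairing is preferred: the ground state is low-spin.
That gives t₂g⁶ eg¹.
Unpaired electrons: 1.

1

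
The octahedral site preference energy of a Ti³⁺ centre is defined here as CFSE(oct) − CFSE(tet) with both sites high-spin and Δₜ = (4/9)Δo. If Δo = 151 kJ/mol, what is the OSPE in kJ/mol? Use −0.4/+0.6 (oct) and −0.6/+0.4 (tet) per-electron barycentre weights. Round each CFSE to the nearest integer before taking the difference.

-20

Ti sits in group 4; removing 3 electrons leaves Ti³⁺ with 4 − 3 = 1 d electrons.
In an octahedral site d¹ (HS) is t₂g¹ eg⁰, giving CFSE(oct) = -0.4Δo = -60 kJ/mol.
In a tetrahedral site the filling is e¹ t₂⁰: CFSE(tet) = -0.6Δₜ = -0.6 × (4/9)(151) = -40 kJ/mol.
OSPE = -60 − (-40) = -20 kJ/mol.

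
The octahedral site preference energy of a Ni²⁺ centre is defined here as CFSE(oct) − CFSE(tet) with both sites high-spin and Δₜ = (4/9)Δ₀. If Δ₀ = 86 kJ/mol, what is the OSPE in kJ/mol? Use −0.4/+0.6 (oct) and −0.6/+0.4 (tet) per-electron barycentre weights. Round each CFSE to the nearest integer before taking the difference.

-72

Group 10 minus oxidation state +2 gives a d⁸ configuration for Ni²⁺.
Octahedral high-spin t2g^6 e_g^2: CFSE = -1.2 × 86 = -103 kJ/mol.
Tetrahedral e^4 t2^4 gives -0.8Δₜ = -0.8 × (4/9) × 86 = -31 kJ/mol.
OSPE = -103 − (-31) = -72 kJ/mol.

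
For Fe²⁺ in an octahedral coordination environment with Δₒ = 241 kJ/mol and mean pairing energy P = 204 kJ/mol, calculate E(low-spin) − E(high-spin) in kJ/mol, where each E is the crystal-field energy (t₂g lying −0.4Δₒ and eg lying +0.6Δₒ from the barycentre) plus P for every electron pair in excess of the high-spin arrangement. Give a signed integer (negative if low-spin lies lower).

Group 8 minus oxidation state +2 gives a d⁶ configuration for Fe²⁺.
High-spin d⁶ fills as t₂g⁴ eg² with CFSE 4(−0.4) + 2(+0.6) = -0.4Δₒ = -96 kJ/mol.
Low-spin t₂g⁶ eg⁰ gives -2.4Δₒ = -578 kJ/mol, but forming 2 extra pairs costs 2P = 408 kJ/mol, so E(LS) = -578 + 408 = -170 kJ/mol.
The difference is -170 − (-96) = -74 kJ/mol, so low-spin lies lower.

-74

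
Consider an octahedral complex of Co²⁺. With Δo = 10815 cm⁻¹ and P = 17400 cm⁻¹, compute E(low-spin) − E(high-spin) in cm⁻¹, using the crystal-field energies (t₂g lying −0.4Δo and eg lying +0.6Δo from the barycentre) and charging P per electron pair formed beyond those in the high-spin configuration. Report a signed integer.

6585

Co²⁺: group 9, so d-count = 9 − 2 = 7.
High-spin: t₂g⁵ eg², CFSE = -0.8Δo = -8652 cm⁻¹.
Low-spin: t₂g⁶ eg¹, orbital CFSE = -1.8Δo = -19467 cm⁻¹; plus 1 excess pair × P = +17400 cm⁻¹; total -2067 cm⁻¹.
Thus E(LS) − E(HS) = 6585 cm⁻¹.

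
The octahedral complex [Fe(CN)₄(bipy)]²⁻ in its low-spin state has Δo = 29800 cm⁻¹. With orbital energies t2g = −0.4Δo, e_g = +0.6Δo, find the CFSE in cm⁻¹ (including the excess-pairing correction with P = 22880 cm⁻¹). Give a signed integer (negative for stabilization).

-25760

Ligand charges: 4×(-1) from CN⁻ and 1×(+0) from bipy sum to -4; with overall charge -2, Fe is +2.
Group 8 minus oxidation state +2 gives a d⁶ configuration for Fe²⁺.
Electron filling gives t2g^6 e_g^0.
CFSE(orbital) = 6×(-0.4Δo) + 0×(0.6Δo) = -2.4Δo; with Δo = 29800 cm⁻¹ that is -71520 cm⁻¹.
High-spin d⁶ would be t2g^4 e_g^2 with 1 pair; low-spin has 3, so 2 excess pairs cost +2P = +45760 cm⁻¹.
Overall CFSE = -71520 + 45760 = -25760 cm⁻¹.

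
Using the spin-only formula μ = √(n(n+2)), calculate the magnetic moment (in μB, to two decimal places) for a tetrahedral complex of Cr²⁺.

Cr is in group 6, so Cr²⁺ is d⁴ (6 − 2 = 4).
Tetrahedral splitting is small, so the complex is high-spin.
Configuration: e² t₂² → 4 unpaired electrons.
μ(spin-only) = √[4(4+2)] = √24 ≈ 4.90 μB.

4.90 μB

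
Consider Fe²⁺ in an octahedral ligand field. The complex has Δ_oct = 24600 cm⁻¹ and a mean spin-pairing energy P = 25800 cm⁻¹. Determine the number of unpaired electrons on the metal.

4

Fe is in group 8, so Fe²⁺ is d⁶ (8 − 2 = 6).
Since Δ_oct = 24600 cm⁻¹ < P = 25800 cm⁻¹, the complex adopts the high-spin configuration.
Filling d⁶ accordingly: t₂g⁴ eg².
Unpaired electrons: 4.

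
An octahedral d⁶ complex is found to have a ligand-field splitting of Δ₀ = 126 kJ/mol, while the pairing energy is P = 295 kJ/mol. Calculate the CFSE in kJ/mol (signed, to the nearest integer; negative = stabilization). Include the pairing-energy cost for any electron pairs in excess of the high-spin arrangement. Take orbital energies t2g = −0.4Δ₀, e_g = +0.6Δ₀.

-50

Here Δ₀ < P (126 < 295), so the high-spin state is favoured.
That gives t2g^4 e_g^2.
Orbital CFSE = -0.4Δ₀ = -0.4 × 126 = -50 kJ/mol.
High-spin has no excess pairs, so no pairing correction applies.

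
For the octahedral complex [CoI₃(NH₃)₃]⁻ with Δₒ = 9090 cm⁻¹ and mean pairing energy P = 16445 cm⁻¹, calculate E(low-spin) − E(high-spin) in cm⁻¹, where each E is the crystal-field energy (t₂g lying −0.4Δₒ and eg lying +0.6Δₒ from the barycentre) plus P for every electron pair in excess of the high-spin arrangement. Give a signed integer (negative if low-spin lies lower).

7355

Ligand charges: 3×(-1) from I⁻ and 3×(+0) from NH₃ sum to -3; with overall charge -1, Co is +2.
Group 9 minus oxidation state +2 gives a d⁷ configuration for Co²⁺.
High-spin d⁷ fills as t₂g⁵ eg² with CFSE 5(−0.4) + 2(+0.6) = -0.8Δₒ = -7272 cm⁻¹.
Low-spin: t₂g⁶ eg¹, orbital CFSE = -1.8Δₒ = -16362 cm⁻¹; plus 1 excess pair × P = +16445 cm⁻¹; total 83 cm⁻¹.
Thus E(LS) − E(HS) = 7355 cm⁻¹.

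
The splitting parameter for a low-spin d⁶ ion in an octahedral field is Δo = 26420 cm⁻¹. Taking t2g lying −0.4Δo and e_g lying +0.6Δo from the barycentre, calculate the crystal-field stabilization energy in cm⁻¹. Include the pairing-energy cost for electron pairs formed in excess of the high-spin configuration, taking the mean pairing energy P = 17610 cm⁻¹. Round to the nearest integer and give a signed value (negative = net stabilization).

Electron filling gives t2g^6 e_g^0.
The orbital stabilization is -2.4Δo = -2.4 × 26420 = -63408 cm⁻¹.
Relative to high-spin t2g^4 e_g^2 (1 paired), the low-spin configuration has 2 additional pairs, contributing +2 × 17610 = +35220 cm⁻¹.
Net CFSE = -63408 + 35220 = -28188 cm⁻¹.

-28188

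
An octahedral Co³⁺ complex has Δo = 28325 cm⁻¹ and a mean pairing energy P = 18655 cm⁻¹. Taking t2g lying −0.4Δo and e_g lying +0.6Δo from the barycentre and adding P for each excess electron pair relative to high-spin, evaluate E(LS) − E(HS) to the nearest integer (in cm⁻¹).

Co sits in group 9; removing 3 electrons leaves Co³⁺ with 9 − 3 = 6 d electrons.
High-spin: t2g^4 e_g^2, CFSE = -0.4Δo = -11330 cm⁻¹.
Low-spin: t2g^6 e_g^0, orbital CFSE = -2.4Δo = -67980 cm⁻¹; plus 2 excess pairs × P = +37310 cm⁻¹; total -30670 cm⁻¹.
Thus E(LS) − E(HS) = -19340 cm⁻¹.

-19340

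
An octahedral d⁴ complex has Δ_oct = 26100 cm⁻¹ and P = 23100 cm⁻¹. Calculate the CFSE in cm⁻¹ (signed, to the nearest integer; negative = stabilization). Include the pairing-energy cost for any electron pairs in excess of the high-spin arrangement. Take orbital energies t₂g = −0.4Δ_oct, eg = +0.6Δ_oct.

With Δ_oct > P the complex is low-spin.
Filling d⁴ accordingly: t₂g⁴ eg⁰.
Orbital CFSE = -1.6Δ_oct = -1.6 × 26100 = -41760 cm⁻¹.
Excess pairs vs high-spin: 1 − 0 = 1; pairing cost = +23100 cm⁻¹.
Net CFSE = -41760 + 23100 = -18660 cm⁻¹.

-18660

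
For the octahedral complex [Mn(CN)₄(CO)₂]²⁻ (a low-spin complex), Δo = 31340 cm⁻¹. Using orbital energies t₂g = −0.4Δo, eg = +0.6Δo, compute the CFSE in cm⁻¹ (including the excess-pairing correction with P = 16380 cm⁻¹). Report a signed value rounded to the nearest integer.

Ligand charges: 4×(-1) from CN⁻ and 2×(+0) from CO sum to -4; with overall charge -2, Mn is +2.
Mn is in group 7, so Mn²⁺ is d⁵ (7 − 2 = 5).
Electron filling gives t₂g⁵ eg⁰.
CFSE(orbital) = 5×(-0.4Δo) + 0×(0.6Δo) = -2.0Δo; with Δo = 31340 cm⁻¹ that is -62680 cm⁻¹.
High-spin d⁵ would be t₂g³ eg² with 0 pairs; low-spin has 2, so 2 excess pairs cost +2P = +32760 cm⁻¹.
Overall CFSE = -62680 + 32760 = -29920 cm⁻¹.

-29920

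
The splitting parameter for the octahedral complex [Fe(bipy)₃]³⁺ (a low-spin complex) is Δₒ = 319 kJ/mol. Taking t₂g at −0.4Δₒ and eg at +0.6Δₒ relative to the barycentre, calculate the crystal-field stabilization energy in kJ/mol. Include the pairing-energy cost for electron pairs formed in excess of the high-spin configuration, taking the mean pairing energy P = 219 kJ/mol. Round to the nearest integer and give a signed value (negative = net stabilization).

-200

bipy is neutral, so the +3 overall charge sits on Fe: oxidation state +3.
Fe is in group 8, so Fe³⁺ is d⁵ (8 − 3 = 5).
The d⁵ electrons fill as t₂g⁵ eg⁰.
CFSE(orbital) = 5×(-0.4Δₒ) + 0×(0.6Δₒ) = -2.0Δₒ; with Δₒ = 319 kJ/mol that is -638 kJ/mol.
High-spin d⁵ would be t₂g³ eg² with 0 pairs; low-spin has 2, so 2 excess pairs cost +2P = +438 kJ/mol.
Overall CFSE = -638 + 438 = -200 kJ/mol.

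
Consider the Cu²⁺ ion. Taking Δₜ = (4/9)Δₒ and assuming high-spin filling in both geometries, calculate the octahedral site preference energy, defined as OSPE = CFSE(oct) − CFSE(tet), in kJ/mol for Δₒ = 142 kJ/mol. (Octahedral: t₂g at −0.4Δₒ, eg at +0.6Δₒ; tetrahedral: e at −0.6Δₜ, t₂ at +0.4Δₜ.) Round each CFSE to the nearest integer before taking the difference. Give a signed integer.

-60

Cu sits in group 11; removing 2 electrons leaves Cu²⁺ with 11 − 2 = 9 d electrons.
In an octahedral site d⁹ (HS) is t2g^6 e_g^3, giving CFSE(oct) = -0.6Δₒ = -85 kJ/mol.
In a tetrahedral site the filling is e^4 t2^5: CFSE(tet) = -0.4Δₜ = -0.4 × (4/9)(142) = -25 kJ/mol.
OSPE = CFSE(oct) − CFSE(tet) = -85 − (-25) = -60 kJ/mol.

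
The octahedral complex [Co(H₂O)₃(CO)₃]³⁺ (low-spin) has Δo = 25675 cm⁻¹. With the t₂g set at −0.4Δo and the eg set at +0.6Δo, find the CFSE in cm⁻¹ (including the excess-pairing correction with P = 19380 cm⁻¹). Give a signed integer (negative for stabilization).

-22860

Ligand charges: 3×(+0) from H₂O and 3×(+0) from CO sum to +0; with overall charge +3, Co is +3.
Co³⁺: group 9, so d-count = 9 − 3 = 6.
Configuration: t₂g⁶ eg⁰.
CFSE(orbital) = 6×(-0.4Δo) + 0×(0.6Δo) = -2.4Δo; with Δo = 25675 cm⁻¹ that is -61620 cm⁻¹.
Pairing penalty: 3 pairs vs 1 in the high-spin reference → 2 extra × P = 38760 cm⁻¹.
Net CFSE = -61620 + 38760 = -22860 cm⁻¹.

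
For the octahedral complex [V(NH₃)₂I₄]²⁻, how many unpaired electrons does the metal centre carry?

Ligand charges: 2×(+0) from NH₃ and 4×(-1) from I⁻ sum to -4; with overall charge -2, V is +2.
V sits in group 5; removing 2 electrons leaves V²⁺ with 5 − 2 = 3 d electrons.
Configuration: t₂g³ eg⁰, giving 3 unpaired electrons.

3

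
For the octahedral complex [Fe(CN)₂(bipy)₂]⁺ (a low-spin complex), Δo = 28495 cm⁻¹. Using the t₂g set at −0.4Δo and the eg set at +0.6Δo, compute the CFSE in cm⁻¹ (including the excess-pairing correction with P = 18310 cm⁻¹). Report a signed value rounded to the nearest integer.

Ligand charges: 2×(-1) from CN⁻ and 2×(+0) from bipy sum to -2; with overall charge +1, Fe is +3.
Fe sits in group 8; removing 3 electrons leaves Fe³⁺ with 8 − 3 = 5 d electrons.
Electron filling gives t₂g⁵ eg⁰.
The orbital stabilization is -2.0Δo = -2.0 × 28495 = -56990 cm⁻¹.
Pairing penalty: 2 pairs vs 0 in the high-spin reference → 2 extra × P = 36620 cm⁻¹.
Overall CFSE = -56990 + 36620 = -20370 cm⁻¹.

-20370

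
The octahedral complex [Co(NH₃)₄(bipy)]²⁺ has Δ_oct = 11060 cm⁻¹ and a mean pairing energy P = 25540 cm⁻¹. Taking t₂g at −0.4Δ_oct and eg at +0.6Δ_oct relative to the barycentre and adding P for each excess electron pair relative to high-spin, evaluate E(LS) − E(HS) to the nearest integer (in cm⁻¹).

14480

Ligand charges: 4×(+0) from NH₃ and 1×(+0) from bipy sum to +0; with overall charge +2, Co is +2.
Co²⁺: group 9, so d-count = 9 − 2 = 7.
In the high-spin limit (t₂g⁵ eg²) the orbital term is -0.8Δ_oct = -8848 cm⁻¹, with no excess pairing.
Low-spin: t₂g⁶ eg¹, orbital CFSE = -1.8Δ_oct = -19908 cm⁻¹; plus 1 excess pair × P = +25540 cm⁻¹; total 5632 cm⁻¹.
E(LS) − E(HS) = 5632 − (-8848) = 14480 cm⁻¹.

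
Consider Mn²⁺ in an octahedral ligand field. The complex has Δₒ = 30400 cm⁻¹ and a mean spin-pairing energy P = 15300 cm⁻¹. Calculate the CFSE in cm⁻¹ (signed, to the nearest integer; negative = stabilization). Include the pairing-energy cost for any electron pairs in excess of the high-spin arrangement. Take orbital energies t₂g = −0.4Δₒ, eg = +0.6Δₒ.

Group 7 minus oxidation state +2 gives a d⁵ configuration for Mn²⁺.
With Δₒ > P the complex is low-spin.
Filling d⁵ accordingly: t₂g⁵ eg⁰.
Orbital CFSE = -2.0Δₒ = -2.0 × 30400 = -60800 cm⁻¹.
Excess pairs vs high-spin: 2 − 0 = 2; pairing cost = +30600 cm⁻¹.
Net CFSE = -60800 + 30600 = -30200 cm⁻¹.

-30200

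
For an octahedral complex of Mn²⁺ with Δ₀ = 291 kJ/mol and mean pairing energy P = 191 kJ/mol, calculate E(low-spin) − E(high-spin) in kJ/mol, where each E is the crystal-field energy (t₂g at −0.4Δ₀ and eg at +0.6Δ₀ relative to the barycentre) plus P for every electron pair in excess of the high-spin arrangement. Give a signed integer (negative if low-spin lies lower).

-200

Mn is in group 7, so Mn²⁺ is d⁵ (7 − 2 = 5).
In the high-spin limit (t₂g³ eg²) the orbital term is 0.0Δ₀ = 0 kJ/mol, with no excess pairing.
Low-spin t₂g⁵ eg⁰ gives -2.0Δ₀ = -582 kJ/mol, but forming 2 extra pairs costs 2P = 382 kJ/mol, so E(LS) = -582 + 382 = -200 kJ/mol.
E(LS) − E(HS) = -200 − (0) = -200 kJ/mol.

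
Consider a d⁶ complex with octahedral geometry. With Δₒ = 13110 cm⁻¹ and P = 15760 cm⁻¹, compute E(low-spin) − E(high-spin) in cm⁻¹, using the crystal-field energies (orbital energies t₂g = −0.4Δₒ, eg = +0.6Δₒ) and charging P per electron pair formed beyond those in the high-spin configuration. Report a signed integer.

5300

High-spin: t₂g⁴ eg², CFSE = -0.4Δₒ = -5244 cm⁻¹.
Low-spin: t₂g⁶ eg⁰, orbital CFSE = -2.4Δₒ = -31464 cm⁻¹; plus 2 excess pairs × P = +31520 cm⁻¹; total 56 cm⁻¹.
Thus E(LS) − E(HS) = 5300 cm⁻¹.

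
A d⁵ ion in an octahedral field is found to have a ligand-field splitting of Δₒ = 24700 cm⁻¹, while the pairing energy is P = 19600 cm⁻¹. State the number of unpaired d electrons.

Δₒ > P, so pairing is preferred: the ground state is low-spin.
Filling d⁵ accordingly: t2g^5 e_g^0.
Unpaired electrons: 1.

1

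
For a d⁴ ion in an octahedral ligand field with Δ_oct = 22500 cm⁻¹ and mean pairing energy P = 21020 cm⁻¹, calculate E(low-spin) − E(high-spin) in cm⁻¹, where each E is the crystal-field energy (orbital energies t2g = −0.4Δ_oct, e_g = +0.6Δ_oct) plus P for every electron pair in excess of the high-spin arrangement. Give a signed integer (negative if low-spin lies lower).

-1480

In the high-spin limit (t2g^3 e_g^1) the orbital term is -0.6Δ_oct = -13500 cm⁻¹, with no excess pairing.
Low-spin t2g^4 e_g^0 gives -1.6Δ_oct = -36000 cm⁻¹, but forming 1 extra pair costs 1P = 21020 cm⁻¹, so E(LS) = -36000 + 21020 = -14980 cm⁻¹.
E(LS) − E(HS) = -14980 − (-13500) = -1480 cm⁻¹.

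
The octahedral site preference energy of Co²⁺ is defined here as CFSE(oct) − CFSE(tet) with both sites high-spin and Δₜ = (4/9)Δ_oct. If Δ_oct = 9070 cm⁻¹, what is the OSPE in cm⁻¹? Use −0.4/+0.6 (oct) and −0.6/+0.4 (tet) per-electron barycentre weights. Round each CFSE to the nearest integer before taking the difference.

-2419

Co²⁺: group 9, so d-count = 9 − 2 = 7.
Octahedral (high-spin): t₂g⁵ eg², CFSE = 5(−0.4) + 2(+0.6) = -0.8Δ_oct = -0.8 × 9070 = -7256 cm⁻¹.
Tetrahedral: e⁴ t₂³, CFSE = 4(−0.6) + 3(+0.4) = -1.2Δₜ = -1.2 × (4/9) × 9070 = -4837 cm⁻¹.
OSPE = CFSE(oct) − CFSE(tet) = -7256 − (-4837) = -2419 cm⁻¹.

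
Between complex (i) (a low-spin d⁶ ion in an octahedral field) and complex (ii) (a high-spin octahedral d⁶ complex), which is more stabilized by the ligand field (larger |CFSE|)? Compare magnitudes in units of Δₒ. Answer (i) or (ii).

(i): t2g^6 e_g^0, CFSE = -2.4Δₒ.
(ii): t2g^4 e_g^2, CFSE = -0.4Δₒ.
So (i) has the larger |CFSE|.

(i)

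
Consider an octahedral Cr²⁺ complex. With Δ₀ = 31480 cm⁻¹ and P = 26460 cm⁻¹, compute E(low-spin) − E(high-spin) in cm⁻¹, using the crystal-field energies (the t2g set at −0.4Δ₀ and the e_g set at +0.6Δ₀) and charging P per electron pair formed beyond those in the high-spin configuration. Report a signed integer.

-5020

Cr²⁺: group 6, so d-count = 6 − 2 = 4.
High-spin d⁴ fills as t2g^3 e_g^1 with CFSE 3(−0.4) + 1(+0.6) = -0.6Δ₀ = -18888 cm⁻¹.
Low-spin: t2g^4 e_g^0, orbital CFSE = -1.6Δ₀ = -50368 cm⁻¹; plus 1 excess pair × P = +26460 cm⁻¹; total -23908 cm⁻¹.
Thus E(LS) − E(HS) = -5020 cm⁻¹.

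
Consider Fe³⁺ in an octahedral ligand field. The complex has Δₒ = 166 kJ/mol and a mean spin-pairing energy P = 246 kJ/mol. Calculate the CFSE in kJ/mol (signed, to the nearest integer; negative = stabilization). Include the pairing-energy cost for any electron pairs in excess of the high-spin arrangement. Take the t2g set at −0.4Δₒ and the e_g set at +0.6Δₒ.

Group 8 minus oxidation state +3 gives a d⁵ configuration for Fe³⁺.
Δₒ < P, so pairing is avoided: the ground state is high-spin.
Configuration: t2g^3 e_g^2.
Orbital CFSE = 0.0Δₒ = 0.0 × 166 = 0 kJ/mol.
High-spin has no excess pairs, so no pairing correction applies.

0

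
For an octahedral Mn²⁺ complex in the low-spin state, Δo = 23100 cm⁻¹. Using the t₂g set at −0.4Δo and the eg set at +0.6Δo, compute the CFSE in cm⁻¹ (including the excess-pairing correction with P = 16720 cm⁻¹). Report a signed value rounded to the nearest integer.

-12760

Mn is in group 7, so Mn²⁺ is d⁵ (7 − 2 = 5).
Electron filling gives t₂g⁵ eg⁰.
Orbital CFSE = 5(-0.4) + 0(0.6) = -2.0Δo = -2.0 × 23100 = -46200 cm⁻¹.
Relative to high-spin t₂g³ eg² (0 paired), the low-spin configuration has 2 additional pairs, contributing +2 × 16720 = +33440 cm⁻¹.
Net CFSE = -46200 + 33440 = -12760 cm⁻¹.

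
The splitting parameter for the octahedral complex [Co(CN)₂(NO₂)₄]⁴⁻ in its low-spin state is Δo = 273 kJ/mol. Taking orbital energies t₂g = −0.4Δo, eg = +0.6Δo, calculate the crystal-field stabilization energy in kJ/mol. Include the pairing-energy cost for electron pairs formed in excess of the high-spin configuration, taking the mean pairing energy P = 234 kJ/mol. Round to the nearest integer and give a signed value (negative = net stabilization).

Ligand charges: 2×(-1) from CN⁻ and 4×(-1) from NO₂⁻ sum to -6; with overall charge -4, Co is +2.
Co sits in group 9; removing 2 electrons leaves Co²⁺ with 9 − 2 = 7 d electrons.
Configuration: t₂g⁶ eg¹.
The orbital stabilization is -1.8Δo = -1.8 × 273 = -491 kJ/mol.
High-spin d⁷ would be t₂g⁵ eg² with 2 pairs; low-spin has 3, so 1 excess pair costs +1P = +234 kJ/mol.
Net CFSE = -491 + 234 = -257 kJ/mol.

-257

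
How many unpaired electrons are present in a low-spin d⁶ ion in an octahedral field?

Configuration: t2g^6 e_g^0, giving 0 unpaired electrons.

0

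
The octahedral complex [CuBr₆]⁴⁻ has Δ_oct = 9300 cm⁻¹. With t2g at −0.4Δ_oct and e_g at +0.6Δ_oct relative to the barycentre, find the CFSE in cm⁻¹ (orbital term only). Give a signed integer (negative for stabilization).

-5580

Each Br⁻ contributes -1; 6 × (-1) = -6. With overall charge -4, Cu is in the +2 oxidation state.
Cu²⁺: group 11, so d-count = 11 − 2 = 9.
Electron filling gives t2g^6 e_g^3.
Orbital CFSE = 6(-0.4) + 3(0.6) = -0.6Δ_oct = -0.6 × 9300 = -5580 cm⁻¹.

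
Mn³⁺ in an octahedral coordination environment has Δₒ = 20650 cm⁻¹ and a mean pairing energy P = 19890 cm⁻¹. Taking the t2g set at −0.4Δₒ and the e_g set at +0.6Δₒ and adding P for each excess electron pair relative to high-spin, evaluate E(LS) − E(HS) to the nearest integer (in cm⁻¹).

-760

Mn sits in group 7; removing 3 electrons leaves Mn³⁺ with 7 − 3 = 4 d electrons.
In the high-spin limit (t2g^3 e_g^1) the orbital term is -0.6Δₒ = -12390 cm⁻¹, with no excess pairing.
For low-spin the configuration is t2g^4 e_g^0: orbital energy -1.6 × 20650 = -33040 cm⁻¹, and 1 additional pair relative to high-spin adds 19890 cm⁻¹, giving -13150 cm⁻¹.
The difference is -13150 − (-12390) = -760 cm⁻¹, so low-spin lies lower.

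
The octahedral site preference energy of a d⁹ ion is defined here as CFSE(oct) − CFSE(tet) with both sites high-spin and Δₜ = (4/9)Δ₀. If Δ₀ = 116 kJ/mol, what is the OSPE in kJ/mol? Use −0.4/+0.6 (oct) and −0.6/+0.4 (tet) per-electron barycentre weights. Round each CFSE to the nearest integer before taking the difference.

-49

Octahedral high-spin t2g^6 e_g^3: CFSE = -0.6 × 116 = -70 kJ/mol.
Tetrahedral e^4 t2^5 gives -0.4Δₜ = -0.4 × (4/9) × 116 = -21 kJ/mol.
OSPE = -70 − (-21) = -49 kJ/mol.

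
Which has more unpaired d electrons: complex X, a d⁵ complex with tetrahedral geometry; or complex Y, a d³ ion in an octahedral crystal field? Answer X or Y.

X

X: Tetrahedral fields are weak (Δₜ ≈ 4/9 Δₒ), so electrons fill high-spin; e^2 t2^3 → 5 unpaired.
Y: t₂g³ eg⁰ → 3 unpaired.
So X has more unpaired electrons.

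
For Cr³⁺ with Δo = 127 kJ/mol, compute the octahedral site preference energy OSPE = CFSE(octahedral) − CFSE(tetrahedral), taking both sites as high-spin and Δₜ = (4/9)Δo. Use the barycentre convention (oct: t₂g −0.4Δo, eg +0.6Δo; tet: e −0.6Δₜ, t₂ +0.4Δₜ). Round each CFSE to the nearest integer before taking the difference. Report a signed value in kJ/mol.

Cr³⁺: group 6, so d-count = 6 − 3 = 3.
Octahedral (high-spin): t₂g³ eg⁰, CFSE = 3(−0.4) + 0(+0.6) = -1.2Δo = -1.2 × 127 = -152 kJ/mol.
Tetrahedral: e² t₂¹, CFSE = 2(−0.6) + 1(+0.4) = -0.8Δₜ = -0.8 × (4/9) × 127 = -45 kJ/mol.
Subtracting, OSPE = -152 − (-45) = -107 kJ/mol.

-107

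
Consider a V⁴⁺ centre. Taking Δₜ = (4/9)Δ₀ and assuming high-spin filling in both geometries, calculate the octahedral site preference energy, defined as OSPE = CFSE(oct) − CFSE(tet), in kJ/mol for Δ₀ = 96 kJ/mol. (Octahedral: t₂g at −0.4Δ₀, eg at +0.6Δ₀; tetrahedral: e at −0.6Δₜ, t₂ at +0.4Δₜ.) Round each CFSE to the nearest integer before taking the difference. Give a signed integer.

-12

V is in group 5, so V⁴⁺ is d¹ (5 − 4 = 1).
In an octahedral site d¹ (HS) is t₂g¹ eg⁰, giving CFSE(oct) = -0.4Δ₀ = -38 kJ/mol.
In a tetrahedral site the filling is e¹ t₂⁰: CFSE(tet) = -0.6Δₜ = -0.6 × (4/9)(96) = -26 kJ/mol.
OSPE = CFSE(oct) − CFSE(tet) = -38 − (-26) = -12 kJ/mol.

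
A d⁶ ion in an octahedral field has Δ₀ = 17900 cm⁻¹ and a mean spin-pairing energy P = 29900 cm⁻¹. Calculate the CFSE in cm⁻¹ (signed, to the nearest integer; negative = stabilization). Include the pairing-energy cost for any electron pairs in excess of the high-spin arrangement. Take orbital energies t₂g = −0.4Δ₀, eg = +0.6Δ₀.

Since Δ₀ = 17900 cm⁻¹ < P = 29900 cm⁻¹, the complex adopts the high-spin configuration.
Configuration: t₂g⁴ eg².
Orbital CFSE = -0.4Δ₀ = -0.4 × 17900 = -7160 cm⁻¹.
High-spin has no excess pairs, so no pairing correction applies.

-7160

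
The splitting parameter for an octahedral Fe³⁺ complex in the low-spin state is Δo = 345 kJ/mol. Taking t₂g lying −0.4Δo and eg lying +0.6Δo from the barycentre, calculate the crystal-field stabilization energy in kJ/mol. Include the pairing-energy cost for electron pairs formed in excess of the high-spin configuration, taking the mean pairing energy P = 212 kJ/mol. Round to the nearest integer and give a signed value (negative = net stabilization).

-266

Fe is in group 8, so Fe³⁺ is d⁵ (8 − 3 = 5).
Configuration: t₂g⁵ eg⁰.
The orbital stabilization is -2.0Δo = -2.0 × 345 = -690 kJ/mol.
Pairing penalty: 2 pairs vs 0 in the high-spin reference → 2 extra × P = 424 kJ/mol.
Combining: -690 + 424 = -266 kJ/mol.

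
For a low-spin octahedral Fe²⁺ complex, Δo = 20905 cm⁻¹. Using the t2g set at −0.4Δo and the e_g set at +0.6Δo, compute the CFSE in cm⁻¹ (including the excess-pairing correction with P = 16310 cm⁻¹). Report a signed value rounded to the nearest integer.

Fe sits in group 8; removing 2 electrons leaves Fe²⁺ with 8 − 2 = 6 d electrons.
Configuration: t2g^6 e_g^0.
Orbital CFSE = 6(-0.4) + 0(0.6) = -2.4Δo = -2.4 × 20905 = -50172 cm⁻¹.
Pairing penalty: 3 pairs vs 1 in the high-spin reference → 2 extra × P = 32620 cm⁻¹.
Combining: -50172 + 32620 = -17552 cm⁻¹.

-17552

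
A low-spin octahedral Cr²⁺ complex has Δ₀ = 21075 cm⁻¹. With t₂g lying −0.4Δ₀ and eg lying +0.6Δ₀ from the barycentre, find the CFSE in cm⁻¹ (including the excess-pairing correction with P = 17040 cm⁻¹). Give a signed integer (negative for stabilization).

-16680

Group 6 minus oxidation state +2 gives a d⁴ configuration for Cr²⁺.
The d⁴ electrons fill as t₂g⁴ eg⁰.
Orbital CFSE = 4(-0.4) + 0(0.6) = -1.6Δ₀ = -1.6 × 21075 = -33720 cm⁻¹.
High-spin d⁴ would be t₂g³ eg¹ with 0 pairs; low-spin has 1, so 1 excess pair costs +1P = +17040 cm⁻¹.
Overall CFSE = -33720 + 17040 = -16680 cm⁻¹.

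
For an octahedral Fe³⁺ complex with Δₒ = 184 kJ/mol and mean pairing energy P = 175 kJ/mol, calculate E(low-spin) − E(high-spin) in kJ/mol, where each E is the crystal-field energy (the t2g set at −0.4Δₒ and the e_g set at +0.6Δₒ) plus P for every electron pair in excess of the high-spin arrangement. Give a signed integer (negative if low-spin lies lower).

-18

Fe sits in group 8; removing 3 electrons leaves Fe³⁺ with 8 − 3 = 5 d electrons.
In the high-spin limit (t2g^3 e_g^2) the orbital term is 0.0Δₒ = 0 kJ/mol, with no excess pairing.
Low-spin: t2g^5 e_g^0, orbital CFSE = -2.0Δₒ = -368 kJ/mol; plus 2 excess pairs × P = +350 kJ/mol; total -18 kJ/mol.
The difference is -18 − (0) = -18 kJ/mol, so low-spin lies lower.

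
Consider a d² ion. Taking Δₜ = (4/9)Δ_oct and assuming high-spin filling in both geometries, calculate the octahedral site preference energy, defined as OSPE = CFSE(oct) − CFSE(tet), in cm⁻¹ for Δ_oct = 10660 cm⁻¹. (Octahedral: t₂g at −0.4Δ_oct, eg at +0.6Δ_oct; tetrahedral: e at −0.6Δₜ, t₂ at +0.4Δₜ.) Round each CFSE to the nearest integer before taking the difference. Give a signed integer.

In an octahedral site d² (HS) is t2g^2 e_g^0, giving CFSE(oct) = -0.8Δ_oct = -8528 cm⁻¹.
Tetrahedral e^2 t2^0 gives -1.2Δₜ = -1.2 × (4/9) × 10660 = -5685 cm⁻¹.
OSPE = CFSE(oct) − CFSE(tet) = -8528 − (-5685) = -2843 cm⁻¹.

-2843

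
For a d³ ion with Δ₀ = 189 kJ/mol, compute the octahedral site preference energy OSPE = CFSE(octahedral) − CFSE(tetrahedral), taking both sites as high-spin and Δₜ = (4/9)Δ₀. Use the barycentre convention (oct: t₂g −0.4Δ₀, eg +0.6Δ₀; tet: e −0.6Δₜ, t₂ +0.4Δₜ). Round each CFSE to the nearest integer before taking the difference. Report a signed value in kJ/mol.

Octahedral (high-spin): t₂g³ eg⁰, CFSE = 3(−0.4) + 0(+0.6) = -1.2Δ₀ = -1.2 × 189 = -227 kJ/mol.
Tetrahedral: e² t₂¹, CFSE = 2(−0.6) + 1(+0.4) = -0.8Δₜ = -0.8 × (4/9) × 189 = -67 kJ/mol.
OSPE = CFSE(oct) − CFSE(tet) = -227 − (-67) = -160 kJ/mol.

-160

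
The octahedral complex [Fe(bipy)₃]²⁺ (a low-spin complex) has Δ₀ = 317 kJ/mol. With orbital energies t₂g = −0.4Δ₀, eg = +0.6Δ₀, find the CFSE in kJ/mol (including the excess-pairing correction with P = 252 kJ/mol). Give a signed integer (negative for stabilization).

bipy is neutral, so the +2 overall charge sits on Fe: oxidation state +2.
Group 8 minus oxidation state +2 gives a d⁶ configuration for Fe²⁺.
Configuration: t₂g⁶ eg⁰.
CFSE(orbital) = 6×(-0.4Δ₀) + 0×(0.6Δ₀) = -2.4Δ₀; with Δ₀ = 317 kJ/mol that is -761 kJ/mol.
Pairing penalty: 3 pairs vs 1 in the high-spin reference → 2 extra × P = 504 kJ/mol.
Combining: -761 + 504 = -257 kJ/mol.

-257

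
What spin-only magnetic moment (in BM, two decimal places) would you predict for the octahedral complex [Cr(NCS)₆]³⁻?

3.87 BM

Each NCS⁻ contributes -1; 6 × (-1) = -6. With overall charge -3, Cr is in the +3 oxidation state.
Cr sits in group 6; removing 3 electrons leaves Cr³⁺ with 6 − 3 = 3 d electrons.
For octahedral d³ the high- and low-spin configurations coincide.
Configuration: t2g^3 e_g^0 → 3 unpaired electrons.
μ(spin-only) = √[3(3+2)] = √15 ≈ 3.87 BM.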